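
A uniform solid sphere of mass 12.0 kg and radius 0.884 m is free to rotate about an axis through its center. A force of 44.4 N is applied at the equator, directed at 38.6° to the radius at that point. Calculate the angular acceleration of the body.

I = (2/5)MR² = (2/5)(12.0)(0.884)² = 3.751 kg·m².
Only the tangential component produces torque: τ = F R sinθ = (44.4)(0.884) sin 38.6° = 24.49 N·m.
From τ = Iα: α = 24.49/3.751 = 6.528 rad/s².

α ≈ 6.53 rad/s²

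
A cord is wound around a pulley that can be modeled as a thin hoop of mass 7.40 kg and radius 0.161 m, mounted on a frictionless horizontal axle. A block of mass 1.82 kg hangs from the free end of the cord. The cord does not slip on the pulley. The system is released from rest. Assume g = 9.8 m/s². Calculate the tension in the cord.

I = MR² = (7.40)(0.161)² = 0.1918 kg·m².
Block: mg − T = ma. Pulley: TR = Iα. No-slip: a = αR, so T = (I/R²)a = 7.400·a.
Then mg = (m + 7.400)a, so a = (1.82)(9.8)/(1.82 + 7.400) = 1.934 m/s².
T = 7.400·a = 14.32 N.

T ≈ 14.3 N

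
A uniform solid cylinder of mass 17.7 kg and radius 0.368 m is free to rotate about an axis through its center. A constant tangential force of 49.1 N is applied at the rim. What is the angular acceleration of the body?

α ≈ 15.1 rad/s²

I = ½MR² = (1/2)(17.7)(0.368)² = 1.199 kg·m².
τ = F R = (49.1)(0.368) = 18.07 N·m.
Newton's second law for rotation, τ = Iα, gives α = τ/I = 18.07/1.199 = 15.08 rad/s².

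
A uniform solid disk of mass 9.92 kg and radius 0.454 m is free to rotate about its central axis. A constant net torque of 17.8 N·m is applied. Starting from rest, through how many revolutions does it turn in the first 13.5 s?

≈ 253 revolutions

I = ½MR² = (1/2)(9.92)(0.454)² = 1.022 kg·m².
α = τ/I = 17.8/1.022 = 17.41 rad/s².
θ = ½αt² = ½(17.41)(13.5)² = 1587 rad.
Revolutions = θ/(2π) = 252.5.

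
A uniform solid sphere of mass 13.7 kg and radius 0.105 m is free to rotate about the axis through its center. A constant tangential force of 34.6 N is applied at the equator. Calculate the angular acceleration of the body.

I = (2/5)MR² = (2/5)(13.7)(0.105)² = 0.06042 kg·m².
τ = F R = (34.6)(0.105) = 3.633 N·m.
From τ = Iα: α = 3.633/0.06042 = 60.13 rad/s².

α ≈ 60.1 rad/s²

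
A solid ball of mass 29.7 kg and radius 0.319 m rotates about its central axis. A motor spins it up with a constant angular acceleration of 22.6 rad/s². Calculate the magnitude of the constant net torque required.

I = (2/5)MR² = (2/5)(29.7)(0.319)² = 1.209 kg·m².
τ = Iα = (1.209)(22.60) = 27.32 N·m.

τ ≈ 27.3 N·m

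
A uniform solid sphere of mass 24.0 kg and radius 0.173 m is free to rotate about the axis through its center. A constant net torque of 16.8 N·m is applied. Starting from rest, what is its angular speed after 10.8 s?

I = (2/5)MR² = (2/5)(24.0)(0.173)² = 0.2873 kg·m².
α = τ/I = 16.8/0.2873 = 58.47 rad/s².
ω = ω₀ + αt = 0 + (58.47)(10.8) = 631.5 rad/s.

ω ≈ 631 rad/s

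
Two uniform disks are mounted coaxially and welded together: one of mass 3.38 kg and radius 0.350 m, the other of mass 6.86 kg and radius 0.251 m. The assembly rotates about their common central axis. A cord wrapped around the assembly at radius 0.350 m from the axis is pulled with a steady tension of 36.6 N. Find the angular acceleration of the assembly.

I = ½M₁R₁² + ½M₂R₂² = ½(3.38)(0.350)² + ½(6.86)(0.251)² = 0.4231 kg·m².
τ = F r = (36.6)(0.350) = 12.81 N·m.
α = τ/I = 12.81/0.4231 = 30.28 rad/s².

α ≈ 30.3 rad/s²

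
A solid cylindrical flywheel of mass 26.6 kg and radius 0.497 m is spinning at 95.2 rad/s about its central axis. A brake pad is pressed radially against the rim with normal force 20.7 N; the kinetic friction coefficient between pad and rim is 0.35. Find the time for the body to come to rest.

I = ½MR² = (1/2)(26.6)(0.497)² = 3.285 kg·m².
Friction force f = μN = (0.35)(20.7) = 7.245 N at the rim; torque magnitude τ = fR = 3.601 N·m, opposing ω.
|α| = τ/I = 3.601/3.285 = 1.096 rad/s² (deceleration).
0 = ω₀ − |α|t ⇒ t = ω₀/|α| = 95.2/1.096 = 86.86 s.

t ≈ 86.9 s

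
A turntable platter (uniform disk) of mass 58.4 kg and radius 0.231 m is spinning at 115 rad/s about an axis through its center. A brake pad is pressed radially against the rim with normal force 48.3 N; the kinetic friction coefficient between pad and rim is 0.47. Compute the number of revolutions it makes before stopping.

≈ 313 revolutions

I = ½MR² = (1/2)(58.4)(0.231)² = 1.558 kg·m².
Friction force f = μN = (0.47)(48.3) = 22.70 N at the rim; torque magnitude τ = fR = 5.244 N·m, opposing ω.
|α| = τ/I = 5.244/1.558 = 3.366 rad/s² (deceleration).
ω² = ω₀² − 2|α|θ with ω = 0 ⇒ θ = ω₀²/(2|α|) = 1965 rad = 312.7 rev.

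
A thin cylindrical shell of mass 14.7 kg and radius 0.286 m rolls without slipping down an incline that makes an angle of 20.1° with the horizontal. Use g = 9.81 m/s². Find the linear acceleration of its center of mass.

Translation along the incline: Mg sinθ − f = Ma.
Rotation about the center: fR = Iα with I = MR². No-slip gives a = αR, so f = (I/R²)a = M a.
Substituting: Mg sinθ = (1 + 1.000)Ma, so a = g sinθ/(1 + 1.000) = (9.81) sin 20.1° / 2.000 = 1.686 m/s².

a ≈ 1.69 m/s²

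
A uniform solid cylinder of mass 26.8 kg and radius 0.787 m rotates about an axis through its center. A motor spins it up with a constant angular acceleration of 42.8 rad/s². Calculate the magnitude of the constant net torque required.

I = ½MR² = (1/2)(26.8)(0.787)² = 8.300 kg·m².
τ = Iα = (8.300)(42.80) = 355.2 N·m.

τ ≈ 355 N·m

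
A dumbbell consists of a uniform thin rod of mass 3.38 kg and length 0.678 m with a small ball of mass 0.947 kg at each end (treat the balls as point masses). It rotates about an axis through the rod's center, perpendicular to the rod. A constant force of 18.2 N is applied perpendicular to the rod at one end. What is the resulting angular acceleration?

α ≈ 17.8 rad/s²

I_rod = (1/12)ML² = (1/12)(3.38)(0.678)² = 0.1295 kg·m².
I_balls = 2·m·(L/2)² = 2(0.947)(0.3390)² = 0.2177 kg·m².
Total I = 0.3471 kg·m².
τ = F·(L/2) = (18.2)(0.339) = 6.170 N·m.
α = τ/I = 6.170/0.3471 = 17.77 rad/s².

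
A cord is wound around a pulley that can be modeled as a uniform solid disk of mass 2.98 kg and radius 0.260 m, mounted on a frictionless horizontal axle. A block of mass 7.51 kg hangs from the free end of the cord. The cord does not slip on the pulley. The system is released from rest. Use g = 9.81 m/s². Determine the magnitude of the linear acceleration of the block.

a ≈ 8.19 m/s²

I = ½MR² = (1/2)(2.98)(0.260)² = 0.1007 kg·m².
Block: mg − T = ma. Pulley: TR = Iα. No-slip: a = αR, so T = (I/R²)a = 1.490·a.
Then mg = (m + 1.490)a, so a = (7.51)(9.81)/(7.51 + 1.490) = 8.186 m/s².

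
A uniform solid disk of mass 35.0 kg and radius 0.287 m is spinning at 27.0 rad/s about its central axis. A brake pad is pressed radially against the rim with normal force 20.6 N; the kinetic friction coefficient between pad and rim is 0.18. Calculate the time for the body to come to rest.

I = ½MR² = (1/2)(35.0)(0.287)² = 1.441 kg·m².
Friction force f = μN = (0.18)(20.6) = 3.708 N at the rim; torque magnitude τ = fR = 1.064 N·m, opposing ω.
|α| = τ/I = 1.064/1.441 = 0.7383 rad/s² (deceleration).
0 = ω₀ − |α|t ⇒ t = ω₀/|α| = 27.0/0.7383 = 36.57 s.

t ≈ 36.6 s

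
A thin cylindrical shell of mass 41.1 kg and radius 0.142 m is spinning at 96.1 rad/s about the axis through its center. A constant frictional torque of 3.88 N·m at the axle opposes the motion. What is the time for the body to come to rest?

t ≈ 20.5 s

I = MR² = (41.1)(0.142)² = 0.8287 kg·m².
The net torque has magnitude 3.88 N·m, opposing ω.
|α| = τ/I = 3.880/0.8287 = 4.682 rad/s² (deceleration).
0 = ω₀ − |α|t ⇒ t = ω₀/|α| = 96.1/4.682 = 20.53 s.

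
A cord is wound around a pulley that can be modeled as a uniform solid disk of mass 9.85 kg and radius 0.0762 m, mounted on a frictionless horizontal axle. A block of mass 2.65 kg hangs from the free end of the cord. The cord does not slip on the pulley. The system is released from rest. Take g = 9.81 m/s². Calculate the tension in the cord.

T ≈ 16.9 N

I = ½MR² = (1/2)(9.85)(0.0762)² = 0.02860 kg·m².
Block: mg − T = ma. Pulley: TR = Iα. No-slip: a = αR, so T = (I/R²)a = 4.925·a.
Then mg = (m + 4.925)a, so a = (2.65)(9.81)/(2.65 + 4.925) = 3.432 m/s².
T = 4.925·a = 16.90 N.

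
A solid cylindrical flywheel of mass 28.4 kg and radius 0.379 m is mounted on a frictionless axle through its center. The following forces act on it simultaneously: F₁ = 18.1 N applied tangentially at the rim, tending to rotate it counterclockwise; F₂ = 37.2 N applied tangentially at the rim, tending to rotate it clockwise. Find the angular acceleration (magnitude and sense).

α ≈ 3.55 rad/s², clockwise

I = ½MR² = (1/2)(28.4)(0.379)² = 2.040 kg·m².
Taking counterclockwise as positive: τ₁ = +(18.1)(0.379) = +6.860 N·m; τ₂ = −(37.2)(0.379) = −14.10 N·m.
Net torque τ = -7.239 N·m.
α = τ/I = -7.239/2.040 = -3.549 rad/s².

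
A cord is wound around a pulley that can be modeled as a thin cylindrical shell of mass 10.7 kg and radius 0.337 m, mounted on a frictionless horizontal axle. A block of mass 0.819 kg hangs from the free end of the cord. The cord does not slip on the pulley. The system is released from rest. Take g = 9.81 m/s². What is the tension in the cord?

T ≈ 7.46 N

I = MR² = (10.7)(0.337)² = 1.215 kg·m².
Block: mg − T = ma. Pulley: TR = Iα. No-slip: a = αR, so T = (I/R²)a = 10.70·a.
Then mg = (m + 10.70)a, so a = (0.819)(9.81)/(0.819 + 10.70) = 0.6975 m/s².
T = 10.70·a = 7.463 N.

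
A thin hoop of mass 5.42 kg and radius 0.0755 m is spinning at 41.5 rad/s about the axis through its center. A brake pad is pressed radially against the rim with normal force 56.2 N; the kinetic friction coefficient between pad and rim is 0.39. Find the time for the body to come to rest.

t ≈ 0.775 s

I = MR² = (5.42)(0.0755)² = 0.03090 kg·m².
Friction force f = μN = (0.39)(56.2) = 21.92 N at the rim; torque magnitude τ = fR = 1.655 N·m, opposing ω.
|α| = τ/I = 1.655/0.03090 = 53.56 rad/s² (deceleration).
0 = ω₀ − |α|t ⇒ t = ω₀/|α| = 41.5/53.56 = 0.7748 s.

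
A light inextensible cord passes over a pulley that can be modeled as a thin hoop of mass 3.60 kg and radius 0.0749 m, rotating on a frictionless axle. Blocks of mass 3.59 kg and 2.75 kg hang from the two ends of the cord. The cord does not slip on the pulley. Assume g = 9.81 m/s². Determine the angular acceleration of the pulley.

I = MR² = (3.60)(0.0749)² = 0.02020 kg·m².
Heavier block: m₁g − T₁ = m₁a. Lighter block: T₂ − m₂g = m₂a.
Pulley: (T₁ − T₂)R = Iα = I(a/R), so T₁ − T₂ = (I/R²)a = 1·M_p a = 3.600·a.
Adding the three: (m₁ − m₂)g = (m₁ + m₂ + 3.600)a, so a = (3.59 − 2.75)(9.81)/(3.59 + 2.75 + 3.600) = 0.8290 m/s².
α = a/R = 0.8290/0.0749 = 11.07 rad/s².

α ≈ 11.1 rad/s²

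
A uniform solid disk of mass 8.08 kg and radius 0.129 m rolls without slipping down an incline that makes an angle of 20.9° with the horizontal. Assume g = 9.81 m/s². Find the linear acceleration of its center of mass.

Translation along the incline: Mg sinθ − f = Ma.
Rotation about the center: fR = Iα with I = ½MR². No-slip gives a = αR, so f = (I/R²)a = (1/2)M a.
Substituting: Mg sinθ = (1 + 0.5000)Ma, so a = g sinθ/(1 + 0.5000) = (9.81) sin 20.9° / 1.500 = 2.333 m/s².

a ≈ 2.33 m/s²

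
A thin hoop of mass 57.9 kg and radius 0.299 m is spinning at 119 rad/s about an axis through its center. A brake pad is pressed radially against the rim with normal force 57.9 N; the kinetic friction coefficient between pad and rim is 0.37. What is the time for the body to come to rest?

I = MR² = (57.9)(0.299)² = 5.176 kg·m².
Friction force f = μN = (0.37)(57.9) = 21.42 N at the rim; torque magnitude τ = fR = 6.405 N·m, opposing ω.
|α| = τ/I = 6.405/5.176 = 1.237 rad/s² (deceleration).
0 = ω₀ − |α|t ⇒ t = ω₀/|α| = 119/1.237 = 96.16 s.

t ≈ 96.2 s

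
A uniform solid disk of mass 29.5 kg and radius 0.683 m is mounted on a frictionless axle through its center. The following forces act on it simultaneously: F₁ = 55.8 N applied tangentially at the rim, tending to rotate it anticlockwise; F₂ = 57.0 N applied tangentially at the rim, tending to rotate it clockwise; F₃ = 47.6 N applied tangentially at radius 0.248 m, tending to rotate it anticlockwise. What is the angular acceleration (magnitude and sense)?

α ≈ 1.60 rad/s², anticlockwise

I = ½MR² = (1/2)(29.5)(0.683)² = 6.881 kg·m².
Taking anticlockwise as positive: τ₁ = +(55.8)(0.683) = +38.11 N·m; τ₂ = −(57.0)(0.683) = −38.93 N·m; τ₃ = +(47.6)(0.248) = +11.80 N·m.
Net torque τ = 10.99 N·m.
α = τ/I = 10.99/6.881 = 1.597 rad/s².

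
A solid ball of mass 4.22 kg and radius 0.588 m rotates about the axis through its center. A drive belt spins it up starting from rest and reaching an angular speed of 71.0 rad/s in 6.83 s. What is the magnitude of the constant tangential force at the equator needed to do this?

F ≈ 10.3 N

I = (2/5)MR² = (2/5)(4.22)(0.588)² = 0.5836 kg·m².
α = Δω/Δt = (71.0 − 0)/6.83 = 10.40 rad/s².
The required torque is τ = Iα = (0.5836)(10.40) = 6.067 N·m.
A tangential force at the equator gives τ = FR, so F = τ/R = 6.067/0.588 = 10.32 N.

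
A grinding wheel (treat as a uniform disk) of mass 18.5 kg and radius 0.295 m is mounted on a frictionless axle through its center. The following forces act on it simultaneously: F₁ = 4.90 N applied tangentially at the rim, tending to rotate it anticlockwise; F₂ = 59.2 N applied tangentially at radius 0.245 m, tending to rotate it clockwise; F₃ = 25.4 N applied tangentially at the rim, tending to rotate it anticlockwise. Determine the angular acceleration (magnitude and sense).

α ≈ 6.91 rad/s², clockwise

I = ½MR² = (1/2)(18.5)(0.295)² = 0.8050 kg·m².
Taking anticlockwise as positive: τ₁ = +(4.90)(0.295) = +1.446 N·m; τ₂ = −(59.2)(0.245) = −14.50 N·m; τ₃ = +(25.4)(0.295) = +7.493 N·m.
Net torque τ = -5.566 N·m.
α = τ/I = -5.566/0.8050 = -6.914 rad/s².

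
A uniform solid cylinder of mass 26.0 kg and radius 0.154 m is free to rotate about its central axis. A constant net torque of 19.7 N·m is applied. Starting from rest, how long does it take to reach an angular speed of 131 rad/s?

t ≈ 2.05 s

I = ½MR² = (1/2)(26.0)(0.154)² = 0.3083 kg·m².
α = τ/I = 19.7/0.3083 = 63.90 rad/s².
ω = αt ⇒ t = ω/α = 131/63.90 = 2.050 s.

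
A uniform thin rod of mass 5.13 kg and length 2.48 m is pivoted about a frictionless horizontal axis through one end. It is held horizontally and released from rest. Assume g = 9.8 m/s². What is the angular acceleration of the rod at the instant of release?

α ≈ 5.93 rad/s²

About the pivot, I = (1/3)ML² = (1/3)(5.13)(2.48)² = 10.52 kg·m².
The weight acts at the center, a distance L/2 = 1.240 m from the pivot; τ = Mg(L/2) = 62.34 N·m.
α = τ/I = 62.34/10.52 = 5.927 rad/s².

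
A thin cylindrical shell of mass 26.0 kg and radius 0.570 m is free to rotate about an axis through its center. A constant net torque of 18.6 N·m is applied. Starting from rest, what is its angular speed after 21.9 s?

I = MR² = (26.0)(0.570)² = 8.447 kg·m².
α = τ/I = 18.6/8.447 = 2.202 rad/s².
ω = ω₀ + αt = 0 + (2.202)(21.9) = 48.22 rad/s.

ω ≈ 48.2 rad/s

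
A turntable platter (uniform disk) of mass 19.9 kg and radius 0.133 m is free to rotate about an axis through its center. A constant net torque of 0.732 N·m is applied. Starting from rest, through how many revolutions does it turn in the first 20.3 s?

I = ½MR² = (1/2)(19.9)(0.133)² = 0.1760 kg·m².
α = τ/I = 0.732/0.1760 = 4.159 rad/s².
θ = ½αt² = ½(4.159)(20.3)² = 856.9 rad.
Revolutions = θ/(2π) = 136.4.

≈ 136 revolutions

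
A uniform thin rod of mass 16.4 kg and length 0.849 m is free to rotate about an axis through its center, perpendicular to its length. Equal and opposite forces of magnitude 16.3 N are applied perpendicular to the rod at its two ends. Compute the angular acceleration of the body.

α ≈ 14.0 rad/s²

I = (1/12)ML² = (1/12)(16.4)(0.849)² = 0.9851 kg·m².
The couple gives τ = F·(L/2) + F·(L/2) = F L = (16.3)(0.849) = 13.84 N·m.
From τ = Iα: α = 13.84/0.9851 = 14.05 rad/s².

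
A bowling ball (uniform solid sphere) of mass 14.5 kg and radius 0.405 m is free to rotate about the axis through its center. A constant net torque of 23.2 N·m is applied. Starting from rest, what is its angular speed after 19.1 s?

I = (2/5)MR² = (2/5)(14.5)(0.405)² = 0.9513 kg·m².
α = τ/I = 23.2/0.9513 = 24.39 rad/s².
ω = ω₀ + αt = 0 + (24.39)(19.1) = 465.8 rad/s.

ω ≈ 466 rad/s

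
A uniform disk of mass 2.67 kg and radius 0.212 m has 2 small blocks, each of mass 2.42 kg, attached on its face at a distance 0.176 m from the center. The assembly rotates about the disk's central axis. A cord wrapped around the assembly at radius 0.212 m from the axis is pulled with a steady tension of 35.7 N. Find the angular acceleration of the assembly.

α ≈ 36.1 rad/s²

I_disk = ½MR² = ½(2.67)(0.212)² = 0.06000 kg·m².
I_blocks = 2·m·r² = 2(2.42)(0.176)² = 0.1499 kg·m².
Total I = 0.2099 kg·m².
τ = F r = (35.7)(0.212) = 7.568 N·m.
α = τ/I = 7.568/0.2099 = 36.05 rad/s².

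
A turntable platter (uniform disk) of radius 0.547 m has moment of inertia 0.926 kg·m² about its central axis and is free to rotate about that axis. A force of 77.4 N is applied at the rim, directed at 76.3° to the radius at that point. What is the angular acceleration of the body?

α ≈ 44.4 rad/s²

Only the tangential component produces torque: τ = F R sinθ = (77.4)(0.547) sin 76.3° = 41.13 N·m.
From τ = Iα: α = 41.13/0.9260 = 44.42 rad/s².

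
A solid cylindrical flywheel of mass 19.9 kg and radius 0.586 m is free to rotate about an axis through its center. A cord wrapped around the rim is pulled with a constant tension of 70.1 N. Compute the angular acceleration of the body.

α ≈ 12.0 rad/s²

I = ½MR² = (1/2)(19.9)(0.586)² = 3.417 kg·m².
τ = F R = (70.1)(0.586) = 41.08 N·m.
From τ = Iα: α = 41.08/3.417 = 12.02 rad/s².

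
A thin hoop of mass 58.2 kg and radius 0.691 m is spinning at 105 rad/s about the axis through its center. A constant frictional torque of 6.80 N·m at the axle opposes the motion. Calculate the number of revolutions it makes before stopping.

≈ 3590 revolutions

I = MR² = (58.2)(0.691)² = 27.79 kg·m².
The net torque has magnitude 6.80 N·m, opposing ω.
|α| = τ/I = 6.800/27.79 = 0.2447 rad/s² (deceleration).
ω² = ω₀² − 2|α|θ with ω = 0 ⇒ θ = ω₀²/(2|α|) = 22530 rad = 3585 rev.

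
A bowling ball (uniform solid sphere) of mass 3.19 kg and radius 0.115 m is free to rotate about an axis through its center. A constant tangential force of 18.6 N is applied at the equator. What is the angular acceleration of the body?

I = (2/5)MR² = (2/5)(3.19)(0.115)² = 0.01688 kg·m².
τ = F R = (18.6)(0.115) = 2.139 N·m.
From τ = Iα: α = 2.139/0.01688 = 126.8 rad/s².

α ≈ 127 rad/s²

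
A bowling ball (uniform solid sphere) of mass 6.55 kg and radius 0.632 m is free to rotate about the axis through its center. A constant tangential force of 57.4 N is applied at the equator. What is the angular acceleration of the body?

I = (2/5)MR² = (2/5)(6.55)(0.632)² = 1.046 kg·m².
τ = F R = (57.4)(0.632) = 36.28 N·m.
From τ = Iα: α = 36.28/1.046 = 34.67 rad/s².

α ≈ 34.7 rad/s²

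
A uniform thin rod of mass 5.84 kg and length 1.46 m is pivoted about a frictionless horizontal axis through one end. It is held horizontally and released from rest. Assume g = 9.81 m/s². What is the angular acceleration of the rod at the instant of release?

About the pivot, I = (1/3)ML² = (1/3)(5.84)(1.46)² = 4.150 kg·m².
The weight acts at the center, a distance L/2 = 0.7300 m from the pivot; τ = Mg(L/2) = 41.82 N·m.
α = τ/I = 41.82/4.150 = 10.08 rad/s².

α ≈ 10.1 rad/s²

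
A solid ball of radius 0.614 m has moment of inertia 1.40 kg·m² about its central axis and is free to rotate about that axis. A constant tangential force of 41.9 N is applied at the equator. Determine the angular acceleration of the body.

α ≈ 18.4 rad/s²

τ = F R = (41.9)(0.614) = 25.73 N·m.
Newton's second law for rotation, τ = Iα, gives α = τ/I = 25.73/1.400 = 18.38 rad/s².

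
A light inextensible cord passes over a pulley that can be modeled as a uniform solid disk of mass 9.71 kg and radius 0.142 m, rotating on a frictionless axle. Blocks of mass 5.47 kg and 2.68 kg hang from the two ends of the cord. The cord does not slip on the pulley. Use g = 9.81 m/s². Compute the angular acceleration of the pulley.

I = ½MR² = (1/2)(9.71)(0.142)² = 0.09790 kg·m².
Heavier block: m₁g − T₁ = m₁a. Lighter block: T₂ − m₂g = m₂a.
Pulley: (T₁ − T₂)R = Iα = I(a/R), so T₁ − T₂ = (I/R²)a = (1/2)M_p a = 4.855·a.
Adding the three: (m₁ − m₂)g = (m₁ + m₂ + 4.855)a, so a = (5.47 − 2.68)(9.81)/(5.47 + 2.68 + 4.855) = 2.105 m/s².
α = a/R = 2.105/0.142 = 14.82 rad/s².

α ≈ 14.8 rad/s²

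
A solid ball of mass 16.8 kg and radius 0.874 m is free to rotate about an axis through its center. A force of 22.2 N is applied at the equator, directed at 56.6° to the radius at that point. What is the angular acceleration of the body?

α ≈ 3.16 rad/s²

I = (2/5)MR² = (2/5)(16.8)(0.874)² = 5.133 kg·m².
Only the tangential component produces torque: τ = F R sinθ = (22.2)(0.874) sin 56.6° = 16.20 N·m.
Newton's second law for rotation, τ = Iα, gives α = τ/I = 16.20/5.133 = 3.156 rad/s².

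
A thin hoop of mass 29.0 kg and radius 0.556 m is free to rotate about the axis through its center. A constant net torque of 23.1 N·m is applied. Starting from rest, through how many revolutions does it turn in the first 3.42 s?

≈ 2.40 revolutions

I = MR² = (29.0)(0.556)² = 8.965 kg·m².
α = τ/I = 23.1/8.965 = 2.577 rad/s².
θ = ½αt² = ½(2.577)(3.42)² = 15.07 rad.
Revolutions = θ/(2π) = 2.398.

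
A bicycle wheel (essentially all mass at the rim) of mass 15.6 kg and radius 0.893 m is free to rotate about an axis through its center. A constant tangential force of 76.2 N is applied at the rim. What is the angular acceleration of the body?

I = MR² = (15.6)(0.893)² = 12.44 kg·m².
τ = F R = (76.2)(0.893) = 68.05 N·m.
Newton's second law for rotation, τ = Iα, gives α = τ/I = 68.05/12.44 = 5.470 rad/s².

α ≈ 5.47 rad/s²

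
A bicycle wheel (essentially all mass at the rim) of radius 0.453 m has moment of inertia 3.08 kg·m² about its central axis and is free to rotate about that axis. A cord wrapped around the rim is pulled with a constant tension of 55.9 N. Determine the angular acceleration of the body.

α ≈ 8.22 rad/s²

τ = F R = (55.9)(0.453) = 25.32 N·m.
From τ = Iα: α = 25.32/3.080 = 8.222 rad/s².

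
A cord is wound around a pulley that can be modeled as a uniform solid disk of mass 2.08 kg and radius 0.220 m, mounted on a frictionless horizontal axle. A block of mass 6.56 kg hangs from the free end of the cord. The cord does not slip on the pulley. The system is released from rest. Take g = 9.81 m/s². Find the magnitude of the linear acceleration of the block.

I = ½MR² = (1/2)(2.08)(0.220)² = 0.05034 kg·m².
Block: mg − T = ma. Pulley: TR = Iα. No-slip: a = αR, so T = (I/R²)a = 1.040·a.
Then mg = (m + 1.040)a, so a = (6.56)(9.81)/(6.56 + 1.040) = 8.468 m/s².

a ≈ 8.47 m/s²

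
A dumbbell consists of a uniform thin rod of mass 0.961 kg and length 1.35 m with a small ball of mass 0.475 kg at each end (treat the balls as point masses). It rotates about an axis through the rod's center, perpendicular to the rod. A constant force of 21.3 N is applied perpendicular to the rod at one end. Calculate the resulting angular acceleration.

I_rod = (1/12)ML² = (1/12)(0.961)(1.35)² = 0.1460 kg·m².
I_balls = 2·m·(L/2)² = 2(0.475)(0.6750)² = 0.4328 kg·m².
Total I = 0.5788 kg·m².
τ = F·(L/2) = (21.3)(0.675) = 14.38 N·m.
α = τ/I = 14.38/0.5788 = 24.84 rad/s².

α ≈ 24.8 rad/s²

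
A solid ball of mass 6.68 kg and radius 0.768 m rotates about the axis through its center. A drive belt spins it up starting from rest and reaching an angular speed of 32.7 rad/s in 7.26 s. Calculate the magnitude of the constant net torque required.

I = (2/5)MR² = (2/5)(6.68)(0.768)² = 1.576 kg·m².
α = Δω/Δt = (32.7 − 0)/7.26 = 4.504 rad/s².
τ = Iα = (1.576)(4.504) = 7.099 N·m.

τ ≈ 7.10 N·m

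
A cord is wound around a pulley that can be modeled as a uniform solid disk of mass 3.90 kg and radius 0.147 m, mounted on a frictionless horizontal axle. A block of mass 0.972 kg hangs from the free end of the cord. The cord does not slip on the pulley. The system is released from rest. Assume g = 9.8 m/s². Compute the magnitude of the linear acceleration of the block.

I = ½MR² = (1/2)(3.90)(0.147)² = 0.04214 kg·m².
Block: mg − T = ma. Pulley: TR = Iα. No-slip: a = αR, so T = (I/R²)a = 1.950·a.
Then mg = (m + 1.950)a, so a = (0.972)(9.8)/(0.972 + 1.950) = 3.260 m/s².

a ≈ 3.26 m/s²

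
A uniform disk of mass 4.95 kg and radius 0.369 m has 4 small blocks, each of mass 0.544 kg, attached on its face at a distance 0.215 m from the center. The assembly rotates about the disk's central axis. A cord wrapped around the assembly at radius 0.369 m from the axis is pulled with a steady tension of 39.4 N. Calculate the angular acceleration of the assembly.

α ≈ 33.2 rad/s²

I_disk = ½MR² = ½(4.95)(0.369)² = 0.3370 kg·m².
I_blocks = 4·m·r² = 4(0.544)(0.215)² = 0.1006 kg·m².
Total I = 0.4376 kg·m².
τ = F r = (39.4)(0.369) = 14.54 N·m.
α = τ/I = 14.54/0.4376 = 33.22 rad/s².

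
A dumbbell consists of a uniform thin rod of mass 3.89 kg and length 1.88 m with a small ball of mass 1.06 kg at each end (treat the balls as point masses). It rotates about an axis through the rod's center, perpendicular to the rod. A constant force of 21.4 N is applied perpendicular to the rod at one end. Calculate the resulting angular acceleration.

α ≈ 6.66 rad/s²

I_rod = (1/12)ML² = (1/12)(3.89)(1.88)² = 1.146 kg·m².
I_balls = 2·m·(L/2)² = 2(1.06)(0.9400)² = 1.873 kg·m².
Total I = 3.019 kg·m².
τ = F·(L/2) = (21.4)(0.940) = 20.12 N·m.
α = τ/I = 20.12/3.019 = 6.663 rad/s².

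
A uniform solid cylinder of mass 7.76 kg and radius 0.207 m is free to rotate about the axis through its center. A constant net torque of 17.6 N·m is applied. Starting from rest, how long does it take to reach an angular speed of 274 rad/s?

I = ½MR² = (1/2)(7.76)(0.207)² = 0.1663 kg·m².
α = τ/I = 17.6/0.1663 = 105.9 rad/s².
ω = αt ⇒ t = ω/α = 274/105.9 = 2.588 s.

t ≈ 2.59 s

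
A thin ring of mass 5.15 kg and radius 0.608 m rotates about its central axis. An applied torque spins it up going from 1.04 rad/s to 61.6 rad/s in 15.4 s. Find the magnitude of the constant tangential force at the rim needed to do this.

I = MR² = (5.15)(0.608)² = 1.904 kg·m².
α = Δω/Δt = (61.6 − 1.04)/15.4 = 3.932 rad/s².
The required torque is τ = Iα = (1.904)(3.932) = 7.487 N·m.
A tangential force at the rim gives τ = FR, so F = τ/R = 7.487/0.608 = 12.31 N.

F ≈ 12.3 N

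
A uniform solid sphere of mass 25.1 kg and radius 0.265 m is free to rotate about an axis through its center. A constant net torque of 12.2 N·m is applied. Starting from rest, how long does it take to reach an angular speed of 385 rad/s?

I = (2/5)MR² = (2/5)(25.1)(0.265)² = 0.7051 kg·m².
α = τ/I = 12.2/0.7051 = 17.30 rad/s².
ω = αt ⇒ t = ω/α = 385/17.30 = 22.25 s.

t ≈ 22.2 s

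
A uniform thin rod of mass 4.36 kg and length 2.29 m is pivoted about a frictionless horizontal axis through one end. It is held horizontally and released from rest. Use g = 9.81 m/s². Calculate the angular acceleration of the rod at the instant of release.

About the pivot, I = (1/3)ML² = (1/3)(4.36)(2.29)² = 7.621 kg·m².
The weight acts at the center, a distance L/2 = 1.145 m from the pivot; τ = Mg(L/2) = 48.97 N·m.
α = τ/I = 48.97/7.621 = 6.426 rad/s².
(Equivalently α = (3g/(2L)) = 6.426 rad/s².)

α ≈ 6.43 rad/s²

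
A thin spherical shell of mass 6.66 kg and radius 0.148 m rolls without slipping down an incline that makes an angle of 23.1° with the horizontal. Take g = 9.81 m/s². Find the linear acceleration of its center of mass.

Translation along the incline: Mg sinθ − f = Ma.
Rotation about the center: fR = Iα with I = (2/3)MR². No-slip gives a = αR, so f = (I/R²)a = (2/3)M a.
Substituting: Mg sinθ = (1 + 0.6667)Ma, so a = g sinθ/(1 + 0.6667) = (9.81) sin 23.1° / 1.667 = 2.309 m/s².

a ≈ 2.31 m/s²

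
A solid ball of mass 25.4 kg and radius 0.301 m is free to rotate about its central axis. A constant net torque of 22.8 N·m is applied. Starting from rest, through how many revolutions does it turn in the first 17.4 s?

I = (2/5)MR² = (2/5)(25.4)(0.301)² = 0.9205 kg·m².
α = τ/I = 22.8/0.9205 = 24.77 rad/s².
θ = ½αt² = ½(24.77)(17.4)² = 3750 rad.
Revolutions = θ/(2π) = 596.8.

≈ 597 revolutions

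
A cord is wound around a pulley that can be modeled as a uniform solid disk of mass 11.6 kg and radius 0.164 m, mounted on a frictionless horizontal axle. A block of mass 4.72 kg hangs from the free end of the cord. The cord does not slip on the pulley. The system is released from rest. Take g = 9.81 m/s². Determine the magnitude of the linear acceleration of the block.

a ≈ 4.40 m/s²

I = ½MR² = (1/2)(11.6)(0.164)² = 0.1560 kg·m².
Block: mg − T = ma. Pulley: TR = Iα. No-slip: a = αR, so T = (I/R²)a = 5.800·a.
Then mg = (m + 5.800)a, so a = (4.72)(9.81)/(4.72 + 5.800) = 4.401 m/s².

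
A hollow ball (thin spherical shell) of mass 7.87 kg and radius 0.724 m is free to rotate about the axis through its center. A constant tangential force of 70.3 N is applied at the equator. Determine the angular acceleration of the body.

I = (2/3)MR² = (2/3)(7.87)(0.724)² = 2.750 kg·m².
τ = F R = (70.3)(0.724) = 50.90 N·m.
From τ = Iα: α = 50.90/2.750 = 18.51 rad/s².

α ≈ 18.5 rad/s²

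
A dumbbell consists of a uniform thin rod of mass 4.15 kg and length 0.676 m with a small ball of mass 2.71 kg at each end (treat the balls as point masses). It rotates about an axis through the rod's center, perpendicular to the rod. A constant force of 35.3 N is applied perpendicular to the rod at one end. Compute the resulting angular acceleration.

α ≈ 15.4 rad/s²

I_rod = (1/12)ML² = (1/12)(4.15)(0.676)² = 0.1580 kg·m².
I_balls = 2·m·(L/2)² = 2(2.71)(0.3380)² = 0.6192 kg·m².
Total I = 0.7772 kg·m².
τ = F·(L/2) = (35.3)(0.338) = 11.93 N·m.
α = τ/I = 11.93/0.7772 = 15.35 rad/s².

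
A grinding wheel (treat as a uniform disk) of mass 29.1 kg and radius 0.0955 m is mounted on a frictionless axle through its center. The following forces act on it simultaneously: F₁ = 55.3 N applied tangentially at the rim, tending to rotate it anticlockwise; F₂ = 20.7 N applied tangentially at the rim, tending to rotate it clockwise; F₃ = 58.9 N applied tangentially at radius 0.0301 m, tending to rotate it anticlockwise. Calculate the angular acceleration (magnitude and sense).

α ≈ 38.3 rad/s², anticlockwise

I = ½MR² = (1/2)(29.1)(0.0955)² = 0.1327 kg·m².
Taking anticlockwise as positive: τ₁ = +(55.3)(0.0955) = +5.281 N·m; τ₂ = −(20.7)(0.0955) = −1.977 N·m; τ₃ = +(58.9)(0.0301) = +1.773 N·m.
Net torque τ = 5.077 N·m.
α = τ/I = 5.077/0.1327 = 38.26 rad/s².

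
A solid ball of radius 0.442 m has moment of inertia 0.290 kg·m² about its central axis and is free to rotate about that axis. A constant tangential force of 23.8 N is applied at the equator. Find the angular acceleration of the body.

α ≈ 36.3 rad/s²

τ = F R = (23.8)(0.442) = 10.52 N·m.
From τ = Iα: α = 10.52/0.2900 = 36.27 rad/s².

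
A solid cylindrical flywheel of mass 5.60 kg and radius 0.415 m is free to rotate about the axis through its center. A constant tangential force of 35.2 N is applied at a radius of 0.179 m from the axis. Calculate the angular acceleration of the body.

I = ½MR² = (1/2)(5.60)(0.415)² = 0.4822 kg·m².
τ = F·r = (35.2)(0.179) = 6.301 N·m.
Newton's second law for rotation, τ = Iα, gives α = τ/I = 6.301/0.4822 = 13.07 rad/s².

α ≈ 13.1 rad/s²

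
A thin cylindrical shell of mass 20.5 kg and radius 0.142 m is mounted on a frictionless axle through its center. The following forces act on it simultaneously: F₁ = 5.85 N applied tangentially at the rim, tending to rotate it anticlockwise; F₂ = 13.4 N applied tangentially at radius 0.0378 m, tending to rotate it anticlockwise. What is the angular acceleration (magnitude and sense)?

α ≈ 3.23 rad/s², anticlockwise

I = MR² = (20.5)(0.142)² = 0.4134 kg·m².
Taking anticlockwise as positive: τ₁ = +(5.85)(0.142) = +0.8307 N·m; τ₂ = +(13.4)(0.0378) = +0.5065 N·m.
Net torque τ = 1.337 N·m.
α = τ/I = 1.337/0.4134 = 3.235 rad/s².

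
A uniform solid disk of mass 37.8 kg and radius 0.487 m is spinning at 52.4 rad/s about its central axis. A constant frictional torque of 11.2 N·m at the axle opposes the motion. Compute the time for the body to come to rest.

I = ½MR² = (1/2)(37.8)(0.487)² = 4.482 kg·m².
The net torque has magnitude 11.2 N·m, opposing ω.
|α| = τ/I = 11.20/4.482 = 2.499 rad/s² (deceleration).
0 = ω₀ − |α|t ⇒ t = ω₀/|α| = 52.4/2.499 = 20.97 s.

t ≈ 21.0 s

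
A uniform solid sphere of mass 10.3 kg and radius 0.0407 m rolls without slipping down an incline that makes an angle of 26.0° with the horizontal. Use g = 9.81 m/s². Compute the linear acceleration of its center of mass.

a ≈ 3.07 m/s²

Translation along the incline: Mg sinθ − f = Ma.
Rotation about the center: fR = Iα with I = (2/5)MR². No-slip gives a = αR, so f = (I/R²)a = (2/5)M a.
Substituting: Mg sinθ = (1 + 0.4000)Ma, so a = g sinθ/(1 + 0.4000) = (9.81) sin 26.0° / 1.400 = 3.072 m/s².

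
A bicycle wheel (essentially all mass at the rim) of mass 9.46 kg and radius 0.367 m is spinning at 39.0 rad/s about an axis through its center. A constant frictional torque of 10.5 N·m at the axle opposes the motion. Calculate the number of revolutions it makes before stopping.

I = MR² = (9.46)(0.367)² = 1.274 kg·m².
The net torque has magnitude 10.5 N·m, opposing ω.
|α| = τ/I = 10.50/1.274 = 8.241 rad/s² (deceleration).
ω² = ω₀² − 2|α|θ with ω = 0 ⇒ θ = ω₀²/(2|α|) = 92.29 rad = 14.69 rev.

≈ 14.7 revolutions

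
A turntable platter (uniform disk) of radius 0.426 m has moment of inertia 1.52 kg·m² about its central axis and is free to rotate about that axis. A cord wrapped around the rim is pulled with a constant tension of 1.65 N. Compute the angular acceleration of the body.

α ≈ 0.462 rad/s²

τ = F R = (1.65)(0.426) = 0.7029 N·m.
From τ = Iα: α = 0.7029/1.520 = 0.4624 rad/s².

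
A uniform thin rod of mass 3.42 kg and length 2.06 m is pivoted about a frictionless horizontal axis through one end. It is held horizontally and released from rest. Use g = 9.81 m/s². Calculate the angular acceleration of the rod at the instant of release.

About the pivot, I = (1/3)ML² = (1/3)(3.42)(2.06)² = 4.838 kg·m².
The weight acts at the center, a distance L/2 = 1.030 m from the pivot; τ = Mg(L/2) = 34.56 N·m.
α = τ/I = 34.56/4.838 = 7.143 rad/s².

α ≈ 7.14 rad/s²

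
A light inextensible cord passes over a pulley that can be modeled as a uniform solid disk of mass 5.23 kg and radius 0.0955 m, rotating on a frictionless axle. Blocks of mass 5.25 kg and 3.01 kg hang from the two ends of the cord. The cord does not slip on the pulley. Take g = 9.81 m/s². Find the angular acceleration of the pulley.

α ≈ 21.2 rad/s²

I = ½MR² = (1/2)(5.23)(0.0955)² = 0.02385 kg·m².
Heavier block: m₁g − T₁ = m₁a. Lighter block: T₂ − m₂g = m₂a.
Pulley: (T₁ − T₂)R = Iα = I(a/R), so T₁ − T₂ = (I/R²)a = (1/2)M_p a = 2.615·a.
Adding the three: (m₁ − m₂)g = (m₁ + m₂ + 2.615)a, so a = (5.25 − 3.01)(9.81)/(5.25 + 3.01 + 2.615) = 2.021 m/s².
α = a/R = 2.021/0.0955 = 21.16 rad/s².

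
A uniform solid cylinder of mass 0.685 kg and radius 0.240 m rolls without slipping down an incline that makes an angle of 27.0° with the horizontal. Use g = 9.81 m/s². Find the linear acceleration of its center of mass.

Translation along the incline: Mg sinθ − f = Ma.
Rotation about the center: fR = Iα with I = ½MR². No-slip gives a = αR, so f = (I/R²)a = (1/2)M a.
Substituting: Mg sinθ = (1 + 0.5000)Ma, so a = g sinθ/(1 + 0.5000) = (9.81) sin 27.0° / 1.500 = 2.969 m/s².

a ≈ 2.97 m/s²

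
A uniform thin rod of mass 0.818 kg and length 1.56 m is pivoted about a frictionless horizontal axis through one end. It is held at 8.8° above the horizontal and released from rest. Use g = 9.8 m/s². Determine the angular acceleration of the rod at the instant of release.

About the pivot, I = (1/3)ML² = (1/3)(0.818)(1.56)² = 0.6636 kg·m².
The weight acts at the center, a distance L/2 = 0.7800 m from the pivot; τ = Mg(L/2) cos 8.8° = 6.179 N·m.
α = τ/I = 6.179/0.6636 = 9.312 rad/s².
(Equivalently α = (3g/(2L)) cos 8.8° = 9.312 rad/s².)

α ≈ 9.31 rad/s²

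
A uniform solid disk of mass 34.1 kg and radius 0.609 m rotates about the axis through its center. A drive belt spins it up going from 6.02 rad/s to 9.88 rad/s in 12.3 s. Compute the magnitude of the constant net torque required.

I = ½MR² = (1/2)(34.1)(0.609)² = 6.324 kg·m².
α = Δω/Δt = (9.88 − 6.02)/12.3 = 0.3138 rad/s².
τ = Iα = (6.324)(0.3138) = 1.984 N·m.

τ ≈ 1.98 N·m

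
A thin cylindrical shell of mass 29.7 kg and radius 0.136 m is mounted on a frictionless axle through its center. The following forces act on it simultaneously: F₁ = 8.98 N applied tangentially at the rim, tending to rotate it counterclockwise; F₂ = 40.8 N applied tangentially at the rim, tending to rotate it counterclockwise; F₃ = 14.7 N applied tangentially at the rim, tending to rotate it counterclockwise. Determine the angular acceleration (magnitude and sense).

α ≈ 16.0 rad/s², counterclockwise

I = MR² = (29.7)(0.136)² = 0.5493 kg·m².
Taking counterclockwise as positive: τ₁ = +(8.98)(0.136) = +1.221 N·m; τ₂ = +(40.8)(0.136) = +5.549 N·m; τ₃ = +(14.7)(0.136) = +1.999 N·m.
Net torque τ = 8.769 N·m.
α = τ/I = 8.769/0.5493 = 15.96 rad/s².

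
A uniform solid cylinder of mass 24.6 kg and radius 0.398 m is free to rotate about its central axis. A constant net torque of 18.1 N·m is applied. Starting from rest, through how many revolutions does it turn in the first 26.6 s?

I = ½MR² = (1/2)(24.6)(0.398)² = 1.948 kg·m².
α = τ/I = 18.1/1.948 = 9.290 rad/s².
θ = ½αt² = ½(9.290)(26.6)² = 3287 rad.
Revolutions = θ/(2π) = 523.1.

≈ 523 revolutions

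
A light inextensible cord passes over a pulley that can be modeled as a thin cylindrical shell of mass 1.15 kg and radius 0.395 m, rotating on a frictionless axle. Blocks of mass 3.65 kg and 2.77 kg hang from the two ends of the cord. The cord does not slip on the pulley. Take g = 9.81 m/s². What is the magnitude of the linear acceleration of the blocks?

a ≈ 1.14 m/s²

I = MR² = (1.15)(0.395)² = 0.1794 kg·m².
Heavier block: m₁g − T₁ = m₁a. Lighter block: T₂ − m₂g = m₂a.
Pulley: (T₁ − T₂)R = Iα = I(a/R), so T₁ − T₂ = (I/R²)a = 1·M_p a = 1.150·a.
Adding the three: (m₁ − m₂)g = (m₁ + m₂ + 1.150)a, so a = (3.65 − 2.77)(9.81)/(3.65 + 2.77 + 1.150) = 1.140 m/s².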